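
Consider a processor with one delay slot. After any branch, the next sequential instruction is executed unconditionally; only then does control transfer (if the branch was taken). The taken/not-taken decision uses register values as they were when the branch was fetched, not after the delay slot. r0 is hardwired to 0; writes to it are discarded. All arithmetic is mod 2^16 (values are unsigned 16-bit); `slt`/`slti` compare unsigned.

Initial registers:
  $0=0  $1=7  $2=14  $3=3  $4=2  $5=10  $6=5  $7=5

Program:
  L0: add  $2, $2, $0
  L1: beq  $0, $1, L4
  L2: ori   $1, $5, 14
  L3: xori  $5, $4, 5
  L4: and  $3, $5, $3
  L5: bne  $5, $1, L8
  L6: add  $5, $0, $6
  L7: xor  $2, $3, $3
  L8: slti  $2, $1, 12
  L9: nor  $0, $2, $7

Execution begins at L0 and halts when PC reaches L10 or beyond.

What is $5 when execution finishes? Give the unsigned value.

5

[0] add  $2, $2, $0  →  {$0:0, $1:7, $2:14, $3:3, $4:2, $5:10, $6:5, $7:5}
[1] beq  $0, $1, L4  →  {$0:0, $1:7, $2:14, $3:3, $4:2, $5:10, $6:5, $7:5}  ⟨branch fallthrough⟩
[2] ori   $1, $5, 14  →  {$0:0, $1:14, $2:14, $3:3, $4:2, $5:10, $6:5, $7:5}
[3] xori  $5, $4, 5  →  {$0:0, $1:14, $2:14, $3:3, $4:2, $5:7, $6:5, $7:5}
[4] and  $3, $5, $3  →  {$0:0, $1:14, $2:14, $3:3, $4:2, $5:7, $6:5, $7:5}
[5] bne  $5, $1, L8  →  {$0:0, $1:14, $2:14, $3:3, $4:2, $5:7, $6:5, $7:5}  ⟨branch taken⟩
[6] add  $5, $0, $6  →  {$0:0, $1:14, $2:14, $3:3, $4:2, $5:5, $6:5, $7:5}
[8] slti  $2, $1, 12  →  {$0:0, $1:14, $2:0, $3:3, $4:2, $5:5, $6:5, $7:5}
[9] nor  $0, $2, $7  →  {$0:0, $1:14, $2:0, $3:3, $4:2, $5:5, $6:5, $7:5}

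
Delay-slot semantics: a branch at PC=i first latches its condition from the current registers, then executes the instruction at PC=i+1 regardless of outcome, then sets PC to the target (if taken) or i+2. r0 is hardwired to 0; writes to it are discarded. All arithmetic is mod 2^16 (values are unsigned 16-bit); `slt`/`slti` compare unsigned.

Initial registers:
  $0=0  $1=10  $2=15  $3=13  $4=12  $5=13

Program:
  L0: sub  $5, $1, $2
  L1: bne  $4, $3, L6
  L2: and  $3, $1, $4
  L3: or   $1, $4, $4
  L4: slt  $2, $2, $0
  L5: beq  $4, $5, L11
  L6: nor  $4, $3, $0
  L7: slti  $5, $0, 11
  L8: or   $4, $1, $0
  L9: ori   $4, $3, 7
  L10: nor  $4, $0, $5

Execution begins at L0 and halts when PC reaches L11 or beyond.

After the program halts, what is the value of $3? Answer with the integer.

8

  step pc=0: sub  $5, $1, $2  regs=(0,10,15,13,12,65531)
  step pc=1: bne  $4, $3, L6  cond=T  regs=(0,10,15,13,12,65531)
  step pc=2: and  $3, $1, $4  regs=(0,10,15,8,12,65531)
  step pc=6: nor  $4, $3, $0  regs=(0,10,15,8,65527,65531)
  step pc=7: slti  $5, $0, 11  regs=(0,10,15,8,65527,1)
  step pc=8: or   $4, $1, $0  regs=(0,10,15,8,10,1)
  step pc=9: ori   $4, $3, 7  regs=(0,10,15,8,15,1)
  step pc=10: nor  $4, $0, $5  regs=(0,10,15,8,65534,1)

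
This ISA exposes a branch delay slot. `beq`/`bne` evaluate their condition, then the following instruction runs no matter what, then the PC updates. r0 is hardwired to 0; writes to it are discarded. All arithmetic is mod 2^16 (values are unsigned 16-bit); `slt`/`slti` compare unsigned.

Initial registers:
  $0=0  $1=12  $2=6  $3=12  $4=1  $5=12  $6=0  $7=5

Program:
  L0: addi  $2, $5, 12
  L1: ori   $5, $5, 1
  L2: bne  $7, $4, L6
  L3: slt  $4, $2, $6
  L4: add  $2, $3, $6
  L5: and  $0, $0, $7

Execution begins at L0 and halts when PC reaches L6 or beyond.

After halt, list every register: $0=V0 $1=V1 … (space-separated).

$0=0 $1=12 $2=24 $3=12 $4=0 $5=13 $6=0 $7=5

PC=0  addi  $2, $5, 12       | $0=0 $1=12 $2=24 $3=12 $4=1 $5=12 $6=0 $7=5
PC=1  ori   $5, $5, 1        | $0=0 $1=12 $2=24 $3=12 $4=1 $5=13 $6=0 $7=5
PC=2  bne  $7, $4, L6        | $0=0 $1=12 $2=24 $3=12 $4=1 $5=13 $6=0 $7=5  [TAKEN]
PC=3  slt  $4, $2, $6        | $0=0 $1=12 $2=24 $3=12 $4=0 $5=13 $6=0 $7=5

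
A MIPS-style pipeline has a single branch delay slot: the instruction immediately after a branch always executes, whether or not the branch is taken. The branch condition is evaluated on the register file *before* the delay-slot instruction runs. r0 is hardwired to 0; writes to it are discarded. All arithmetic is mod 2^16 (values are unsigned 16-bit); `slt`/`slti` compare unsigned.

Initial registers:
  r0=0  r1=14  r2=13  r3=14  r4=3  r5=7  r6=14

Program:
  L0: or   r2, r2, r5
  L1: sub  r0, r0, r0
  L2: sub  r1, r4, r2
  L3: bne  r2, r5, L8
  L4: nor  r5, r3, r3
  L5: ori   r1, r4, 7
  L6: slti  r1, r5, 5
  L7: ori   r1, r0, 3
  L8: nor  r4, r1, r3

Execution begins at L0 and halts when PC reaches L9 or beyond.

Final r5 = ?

PC=0  or   r2, r2, r5        | r0=0 r1=14 r2=15 r3=14 r4=3 r5=7 r6=14
PC=1  sub  r0, r0, r0        | r0=0 r1=14 r2=15 r3=14 r4=3 r5=7 r6=14
PC=2  sub  r1, r4, r2        | r0=0 r1=65524 r2=15 r3=14 r4=3 r5=7 r6=14
PC=3  bne  r2, r5, L8        | r0=0 r1=65524 r2=15 r3=14 r4=3 r5=7 r6=14  [TAKEN]
PC=4  nor  r5, r3, r3        | r0=0 r1=65524 r2=15 r3=14 r4=3 r5=65521 r6=14
PC=8  nor  r4, r1, r3        | r0=0 r1=65524 r2=15 r3=14 r4=1 r5=65521 r6=14

65521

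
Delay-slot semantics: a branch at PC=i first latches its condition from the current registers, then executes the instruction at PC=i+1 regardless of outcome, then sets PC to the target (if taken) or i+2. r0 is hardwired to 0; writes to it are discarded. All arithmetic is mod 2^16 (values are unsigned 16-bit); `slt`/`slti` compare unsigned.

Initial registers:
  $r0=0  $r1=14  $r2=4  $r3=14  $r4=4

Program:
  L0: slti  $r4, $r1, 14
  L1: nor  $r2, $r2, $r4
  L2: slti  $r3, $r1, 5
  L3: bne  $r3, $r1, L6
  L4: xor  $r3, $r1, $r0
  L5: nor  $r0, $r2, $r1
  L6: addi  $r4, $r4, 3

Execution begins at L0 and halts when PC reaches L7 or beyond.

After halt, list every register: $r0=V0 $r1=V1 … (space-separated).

#0 slti  $r4, $r1, 14 ; 0/14/4/14/0
#1 nor  $r2, $r2, $r4 ; 0/14/65531/14/0
#2 slti  $r3, $r1, 5 ; 0/14/65531/0/0
#3 bne  $r3, $r1, L6 ; 0/14/65531/0/0 ; →target
#4 xor  $r3, $r1, $r0 ; 0/14/65531/14/0
#6 addi  $r4, $r4, 3 ; 0/14/65531/14/3

$r0=0 $r1=14 $r2=65531 $r3=14 $r4=3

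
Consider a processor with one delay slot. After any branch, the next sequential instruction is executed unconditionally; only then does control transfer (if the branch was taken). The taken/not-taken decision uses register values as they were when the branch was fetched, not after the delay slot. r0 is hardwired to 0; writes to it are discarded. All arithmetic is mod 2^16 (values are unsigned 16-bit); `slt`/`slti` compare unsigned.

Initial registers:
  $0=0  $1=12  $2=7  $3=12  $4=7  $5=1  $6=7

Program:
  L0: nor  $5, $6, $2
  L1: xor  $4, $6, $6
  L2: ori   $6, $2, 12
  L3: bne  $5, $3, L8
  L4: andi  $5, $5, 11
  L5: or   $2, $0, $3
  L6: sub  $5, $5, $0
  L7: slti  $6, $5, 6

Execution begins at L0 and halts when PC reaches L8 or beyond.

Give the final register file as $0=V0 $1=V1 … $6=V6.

$0=0 $1=12 $2=7 $3=12 $4=0 $5=8 $6=15

  step pc=0: nor  $5, $6, $2  regs=(0,12,7,12,7,65528,7)
  step pc=1: xor  $4, $6, $6  regs=(0,12,7,12,0,65528,7)
  step pc=2: ori   $6, $2, 12  regs=(0,12,7,12,0,65528,15)
  step pc=3: bne  $5, $3, L8  cond=T  regs=(0,12,7,12,0,65528,15)
  step pc=4: andi  $5, $5, 11  regs=(0,12,7,12,0,8,15)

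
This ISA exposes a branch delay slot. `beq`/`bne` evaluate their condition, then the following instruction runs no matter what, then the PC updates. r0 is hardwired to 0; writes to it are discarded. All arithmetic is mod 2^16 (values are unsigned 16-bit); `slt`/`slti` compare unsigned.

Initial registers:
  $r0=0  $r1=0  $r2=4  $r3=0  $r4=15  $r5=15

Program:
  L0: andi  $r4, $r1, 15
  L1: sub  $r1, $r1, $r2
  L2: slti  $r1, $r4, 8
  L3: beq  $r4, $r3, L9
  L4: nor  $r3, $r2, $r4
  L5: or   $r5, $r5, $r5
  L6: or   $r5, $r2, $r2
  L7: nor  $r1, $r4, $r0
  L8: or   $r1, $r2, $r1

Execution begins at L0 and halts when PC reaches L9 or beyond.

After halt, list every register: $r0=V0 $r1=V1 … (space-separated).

$r0=0 $r1=1 $r2=4 $r3=65531 $r4=0 $r5=15

#0 andi  $r4, $r1, 15 ; 0/0/4/0/0/15
#1 sub  $r1, $r1, $r2 ; 0/65532/4/0/0/15
#2 slti  $r1, $r4, 8 ; 0/1/4/0/0/15
#3 beq  $r4, $r3, L9 ; 0/1/4/0/0/15 ; →target
#4 nor  $r3, $r2, $r4 ; 0/1/4/65531/0/15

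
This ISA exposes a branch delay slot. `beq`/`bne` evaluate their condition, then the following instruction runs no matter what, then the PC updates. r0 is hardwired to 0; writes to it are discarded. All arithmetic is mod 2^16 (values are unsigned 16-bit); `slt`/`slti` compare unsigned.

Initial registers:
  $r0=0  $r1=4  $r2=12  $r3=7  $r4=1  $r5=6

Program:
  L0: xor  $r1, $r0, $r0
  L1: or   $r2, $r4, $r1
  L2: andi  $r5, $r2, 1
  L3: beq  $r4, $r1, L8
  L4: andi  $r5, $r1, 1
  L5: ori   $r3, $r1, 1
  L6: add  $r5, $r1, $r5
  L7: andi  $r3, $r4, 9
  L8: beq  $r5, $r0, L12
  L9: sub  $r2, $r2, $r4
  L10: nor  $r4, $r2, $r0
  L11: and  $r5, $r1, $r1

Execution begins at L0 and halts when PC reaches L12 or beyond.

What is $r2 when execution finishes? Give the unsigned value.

0

#0 xor  $r1, $r0, $r0 ; 0/0/12/7/1/6
#1 or   $r2, $r4, $r1 ; 0/0/1/7/1/6
#2 andi  $r5, $r2, 1 ; 0/0/1/7/1/1
#3 beq  $r4, $r1, L8 ; 0/0/1/7/1/1 ; →fallthru
#4 andi  $r5, $r1, 1 ; 0/0/1/7/1/0
#5 ori   $r3, $r1, 1 ; 0/0/1/1/1/0
#6 add  $r5, $r1, $r5 ; 0/0/1/1/1/0
#7 andi  $r3, $r4, 9 ; 0/0/1/1/1/0
#8 beq  $r5, $r0, L12 ; 0/0/1/1/1/0 ; →target
#9 sub  $r2, $r2, $r4 ; 0/0/0/1/1/0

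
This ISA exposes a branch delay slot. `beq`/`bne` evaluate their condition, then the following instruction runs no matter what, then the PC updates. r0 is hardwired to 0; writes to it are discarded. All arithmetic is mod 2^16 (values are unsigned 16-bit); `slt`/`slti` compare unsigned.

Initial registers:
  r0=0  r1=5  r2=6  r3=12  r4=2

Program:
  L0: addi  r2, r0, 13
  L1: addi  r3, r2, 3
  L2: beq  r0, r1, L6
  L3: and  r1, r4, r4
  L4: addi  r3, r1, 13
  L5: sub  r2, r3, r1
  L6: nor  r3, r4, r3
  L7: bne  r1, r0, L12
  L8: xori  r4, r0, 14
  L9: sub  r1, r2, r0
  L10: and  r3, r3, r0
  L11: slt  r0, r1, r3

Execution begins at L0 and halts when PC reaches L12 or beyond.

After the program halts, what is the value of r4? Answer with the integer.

14

  step pc=0: addi  r2, r0, 13  regs=(0,5,13,12,2)
  step pc=1: addi  r3, r2, 3  regs=(0,5,13,16,2)
  step pc=2: beq  r0, r1, L6  cond=F  regs=(0,5,13,16,2)
  step pc=3: and  r1, r4, r4  regs=(0,2,13,16,2)
  step pc=4: addi  r3, r1, 13  regs=(0,2,13,15,2)
  step pc=5: sub  r2, r3, r1  regs=(0,2,13,15,2)
  step pc=6: nor  r3, r4, r3  regs=(0,2,13,65520,2)
  step pc=7: bne  r1, r0, L12  cond=T  regs=(0,2,13,65520,2)
  step pc=8: xori  r4, r0, 14  regs=(0,2,13,65520,14)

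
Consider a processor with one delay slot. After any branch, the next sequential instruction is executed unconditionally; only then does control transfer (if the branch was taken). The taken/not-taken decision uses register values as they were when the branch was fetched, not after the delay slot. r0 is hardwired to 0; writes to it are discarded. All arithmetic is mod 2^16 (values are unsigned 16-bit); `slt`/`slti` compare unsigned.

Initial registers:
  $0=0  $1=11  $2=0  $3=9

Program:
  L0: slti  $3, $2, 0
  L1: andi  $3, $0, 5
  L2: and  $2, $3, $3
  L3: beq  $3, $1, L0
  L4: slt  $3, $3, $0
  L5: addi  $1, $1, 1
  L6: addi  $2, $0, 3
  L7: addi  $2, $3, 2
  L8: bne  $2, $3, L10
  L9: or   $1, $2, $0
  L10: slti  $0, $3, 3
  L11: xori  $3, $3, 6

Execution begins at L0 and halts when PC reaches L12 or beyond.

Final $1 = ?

2

[0] slti  $3, $2, 0  →  {$0:0, $1:11, $2:0, $3:0}
[1] andi  $3, $0, 5  →  {$0:0, $1:11, $2:0, $3:0}
[2] and  $2, $3, $3  →  {$0:0, $1:11, $2:0, $3:0}
[3] beq  $3, $1, L0  →  {$0:0, $1:11, $2:0, $3:0}  ⟨branch fallthrough⟩
[4] slt  $3, $3, $0  →  {$0:0, $1:11, $2:0, $3:0}
[5] addi  $1, $1, 1  →  {$0:0, $1:12, $2:0, $3:0}
[6] addi  $2, $0, 3  →  {$0:0, $1:12, $2:3, $3:0}
[7] addi  $2, $3, 2  →  {$0:0, $1:12, $2:2, $3:0}
[8] bne  $2, $3, L10  →  {$0:0, $1:12, $2:2, $3:0}  ⟨branch taken⟩
[9] or   $1, $2, $0  →  {$0:0, $1:2, $2:2, $3:0}
[10] slti  $0, $3, 3  →  {$0:0, $1:2, $2:2, $3:0}
[11] xori  $3, $3, 6  →  {$0:0, $1:2, $2:2, $3:6}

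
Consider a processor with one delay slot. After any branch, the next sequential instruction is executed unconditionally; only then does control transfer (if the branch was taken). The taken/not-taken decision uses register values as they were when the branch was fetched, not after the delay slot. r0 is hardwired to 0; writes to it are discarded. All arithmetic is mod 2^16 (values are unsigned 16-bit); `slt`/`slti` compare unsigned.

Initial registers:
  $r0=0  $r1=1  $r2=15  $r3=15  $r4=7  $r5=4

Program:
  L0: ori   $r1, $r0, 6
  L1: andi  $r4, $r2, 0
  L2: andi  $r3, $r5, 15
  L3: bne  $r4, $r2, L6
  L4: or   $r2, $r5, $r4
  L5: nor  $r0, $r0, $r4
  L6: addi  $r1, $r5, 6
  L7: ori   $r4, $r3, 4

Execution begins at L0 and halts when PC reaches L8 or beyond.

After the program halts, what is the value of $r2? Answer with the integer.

[0] ori   $r1, $r0, 6  →  {$r0:0, $r1:6, $r2:15, $r3:15, $r4:7, $r5:4}
[1] andi  $r4, $r2, 0  →  {$r0:0, $r1:6, $r2:15, $r3:15, $r4:0, $r5:4}
[2] andi  $r3, $r5, 15  →  {$r0:0, $r1:6, $r2:15, $r3:4, $r4:0, $r5:4}
[3] bne  $r4, $r2, L6  →  {$r0:0, $r1:6, $r2:15, $r3:4, $r4:0, $r5:4}  ⟨branch taken⟩
[4] or   $r2, $r5, $r4  →  {$r0:0, $r1:6, $r2:4, $r3:4, $r4:0, $r5:4}
[6] addi  $r1, $r5, 6  →  {$r0:0, $r1:10, $r2:4, $r3:4, $r4:0, $r5:4}
[7] ori   $r4, $r3, 4  →  {$r0:0, $r1:10, $r2:4, $r3:4, $r4:4, $r5:4}

4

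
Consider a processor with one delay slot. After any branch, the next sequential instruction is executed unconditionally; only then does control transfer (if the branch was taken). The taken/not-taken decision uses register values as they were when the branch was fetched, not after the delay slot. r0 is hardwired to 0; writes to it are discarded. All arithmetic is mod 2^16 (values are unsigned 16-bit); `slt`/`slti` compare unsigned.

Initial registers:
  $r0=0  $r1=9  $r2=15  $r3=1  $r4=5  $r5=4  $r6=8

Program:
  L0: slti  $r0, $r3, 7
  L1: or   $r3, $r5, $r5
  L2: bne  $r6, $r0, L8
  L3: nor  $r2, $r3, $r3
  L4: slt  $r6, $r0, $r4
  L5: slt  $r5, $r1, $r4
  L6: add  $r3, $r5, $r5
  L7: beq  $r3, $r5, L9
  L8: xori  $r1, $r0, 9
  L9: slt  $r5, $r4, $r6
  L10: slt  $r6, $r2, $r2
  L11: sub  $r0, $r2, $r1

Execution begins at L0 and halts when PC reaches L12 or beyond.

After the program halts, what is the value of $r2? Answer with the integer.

#0 slti  $r0, $r3, 7 ; 0/9/15/1/5/4/8
#1 or   $r3, $r5, $r5 ; 0/9/15/4/5/4/8
#2 bne  $r6, $r0, L8 ; 0/9/15/4/5/4/8 ; →target
#3 nor  $r2, $r3, $r3 ; 0/9/65531/4/5/4/8
#8 xori  $r1, $r0, 9 ; 0/9/65531/4/5/4/8
#9 slt  $r5, $r4, $r6 ; 0/9/65531/4/5/1/8
#10 slt  $r6, $r2, $r2 ; 0/9/65531/4/5/1/0
#11 sub  $r0, $r2, $r1 ; 0/9/65531/4/5/1/0

65531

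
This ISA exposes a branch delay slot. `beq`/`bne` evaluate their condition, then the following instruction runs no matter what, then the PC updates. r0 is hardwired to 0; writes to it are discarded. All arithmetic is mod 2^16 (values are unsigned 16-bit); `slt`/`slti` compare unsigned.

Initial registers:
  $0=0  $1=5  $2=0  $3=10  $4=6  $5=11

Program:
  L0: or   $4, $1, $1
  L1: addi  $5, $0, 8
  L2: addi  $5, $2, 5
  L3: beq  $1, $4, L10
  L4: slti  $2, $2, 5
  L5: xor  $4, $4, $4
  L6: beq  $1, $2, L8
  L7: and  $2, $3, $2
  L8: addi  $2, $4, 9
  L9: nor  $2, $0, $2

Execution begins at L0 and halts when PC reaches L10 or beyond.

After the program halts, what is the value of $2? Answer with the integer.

1

PC=0  or   $4, $1, $1        | $0=0 $1=5 $2=0 $3=10 $4=5 $5=11
PC=1  addi  $5, $0, 8        | $0=0 $1=5 $2=0 $3=10 $4=5 $5=8
PC=2  addi  $5, $2, 5        | $0=0 $1=5 $2=0 $3=10 $4=5 $5=5
PC=3  beq  $1, $4, L10       | $0=0 $1=5 $2=0 $3=10 $4=5 $5=5  [TAKEN]
PC=4  slti  $2, $2, 5        | $0=0 $1=5 $2=1 $3=10 $4=5 $5=5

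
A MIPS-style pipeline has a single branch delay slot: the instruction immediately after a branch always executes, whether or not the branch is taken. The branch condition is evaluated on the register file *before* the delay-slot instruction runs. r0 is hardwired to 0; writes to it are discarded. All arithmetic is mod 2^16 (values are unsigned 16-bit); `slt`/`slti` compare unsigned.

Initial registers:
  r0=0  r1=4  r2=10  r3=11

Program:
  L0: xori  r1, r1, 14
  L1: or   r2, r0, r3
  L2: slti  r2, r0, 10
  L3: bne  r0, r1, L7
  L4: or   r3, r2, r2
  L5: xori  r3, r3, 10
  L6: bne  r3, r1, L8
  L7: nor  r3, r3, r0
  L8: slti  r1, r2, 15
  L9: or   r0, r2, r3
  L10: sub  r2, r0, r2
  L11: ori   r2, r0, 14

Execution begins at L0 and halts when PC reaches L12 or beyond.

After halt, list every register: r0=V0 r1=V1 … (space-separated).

r0=0 r1=1 r2=14 r3=65534

  step pc=0: xori  r1, r1, 14  regs=(0,10,10,11)
  step pc=1: or   r2, r0, r3  regs=(0,10,11,11)
  step pc=2: slti  r2, r0, 10  regs=(0,10,1,11)
  step pc=3: bne  r0, r1, L7  cond=T  regs=(0,10,1,11)
  step pc=4: or   r3, r2, r2  regs=(0,10,1,1)
  step pc=7: nor  r3, r3, r0  regs=(0,10,1,65534)
  step pc=8: slti  r1, r2, 15  regs=(0,1,1,65534)
  step pc=9: or   r0, r2, r3  regs=(0,1,1,65534)
  step pc=10: sub  r2, r0, r2  regs=(0,1,65535,65534)
  step pc=11: ori   r2, r0, 14  regs=(0,1,14,65534)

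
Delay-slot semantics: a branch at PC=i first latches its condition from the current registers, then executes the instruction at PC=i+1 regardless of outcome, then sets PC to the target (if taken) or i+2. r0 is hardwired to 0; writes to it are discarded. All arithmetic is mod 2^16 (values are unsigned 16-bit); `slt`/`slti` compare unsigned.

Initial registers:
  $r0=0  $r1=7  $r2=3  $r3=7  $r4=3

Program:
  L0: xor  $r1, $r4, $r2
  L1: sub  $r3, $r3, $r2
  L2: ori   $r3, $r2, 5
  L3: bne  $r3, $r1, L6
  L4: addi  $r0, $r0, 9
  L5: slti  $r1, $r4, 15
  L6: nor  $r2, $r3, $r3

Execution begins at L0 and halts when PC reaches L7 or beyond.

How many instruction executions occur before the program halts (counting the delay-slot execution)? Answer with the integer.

6

PC=0  xor  $r1, $r4, $r2     | $r0=0 $r1=0 $r2=3 $r3=7 $r4=3
PC=1  sub  $r3, $r3, $r2     | $r0=0 $r1=0 $r2=3 $r3=4 $r4=3
PC=2  ori   $r3, $r2, 5      | $r0=0 $r1=0 $r2=3 $r3=7 $r4=3
PC=3  bne  $r3, $r1, L6      | $r0=0 $r1=0 $r2=3 $r3=7 $r4=3  [TAKEN]
PC=4  addi  $r0, $r0, 9      | $r0=0 $r1=0 $r2=3 $r3=7 $r4=3
PC=6  nor  $r2, $r3, $r3     | $r0=0 $r1=0 $r2=65528 $r3=7 $r4=3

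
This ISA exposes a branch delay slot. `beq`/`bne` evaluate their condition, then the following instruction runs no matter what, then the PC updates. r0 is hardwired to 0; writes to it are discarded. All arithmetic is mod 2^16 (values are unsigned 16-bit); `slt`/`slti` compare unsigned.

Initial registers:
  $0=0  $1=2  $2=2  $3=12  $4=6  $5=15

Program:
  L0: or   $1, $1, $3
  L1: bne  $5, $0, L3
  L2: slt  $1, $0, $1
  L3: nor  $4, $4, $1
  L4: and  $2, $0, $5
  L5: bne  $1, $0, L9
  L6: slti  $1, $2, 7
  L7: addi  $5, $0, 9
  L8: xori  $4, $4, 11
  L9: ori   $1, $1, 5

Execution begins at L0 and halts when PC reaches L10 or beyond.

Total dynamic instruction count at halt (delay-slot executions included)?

8

[0] or   $1, $1, $3  →  {$0:0, $1:14, $2:2, $3:12, $4:6, $5:15}
[1] bne  $5, $0, L3  →  {$0:0, $1:14, $2:2, $3:12, $4:6, $5:15}  ⟨branch taken⟩
[2] slt  $1, $0, $1  →  {$0:0, $1:1, $2:2, $3:12, $4:6, $5:15}
[3] nor  $4, $4, $1  →  {$0:0, $1:1, $2:2, $3:12, $4:65528, $5:15}
[4] and  $2, $0, $5  →  {$0:0, $1:1, $2:0, $3:12, $4:65528, $5:15}
[5] bne  $1, $0, L9  →  {$0:0, $1:1, $2:0, $3:12, $4:65528, $5:15}  ⟨branch taken⟩
[6] slti  $1, $2, 7  →  {$0:0, $1:1, $2:0, $3:12, $4:65528, $5:15}
[9] ori   $1, $1, 5  →  {$0:0, $1:5, $2:0, $3:12, $4:65528, $5:15}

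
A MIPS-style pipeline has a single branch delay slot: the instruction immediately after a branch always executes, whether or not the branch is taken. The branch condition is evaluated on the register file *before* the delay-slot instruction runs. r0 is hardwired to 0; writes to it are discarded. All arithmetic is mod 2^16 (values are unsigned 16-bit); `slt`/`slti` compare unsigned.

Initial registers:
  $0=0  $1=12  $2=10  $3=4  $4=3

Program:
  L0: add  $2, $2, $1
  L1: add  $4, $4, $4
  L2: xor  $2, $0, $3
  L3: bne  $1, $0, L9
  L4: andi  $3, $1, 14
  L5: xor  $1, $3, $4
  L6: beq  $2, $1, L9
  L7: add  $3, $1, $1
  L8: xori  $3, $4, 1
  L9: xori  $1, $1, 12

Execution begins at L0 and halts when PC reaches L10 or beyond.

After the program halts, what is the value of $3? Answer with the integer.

[0] add  $2, $2, $1  →  {$0:0, $1:12, $2:22, $3:4, $4:3}
[1] add  $4, $4, $4  →  {$0:0, $1:12, $2:22, $3:4, $4:6}
[2] xor  $2, $0, $3  →  {$0:0, $1:12, $2:4, $3:4, $4:6}
[3] bne  $1, $0, L9  →  {$0:0, $1:12, $2:4, $3:4, $4:6}  ⟨branch taken⟩
[4] andi  $3, $1, 14  →  {$0:0, $1:12, $2:4, $3:12, $4:6}
[9] xori  $1, $1, 12  →  {$0:0, $1:0, $2:4, $3:12, $4:6}

12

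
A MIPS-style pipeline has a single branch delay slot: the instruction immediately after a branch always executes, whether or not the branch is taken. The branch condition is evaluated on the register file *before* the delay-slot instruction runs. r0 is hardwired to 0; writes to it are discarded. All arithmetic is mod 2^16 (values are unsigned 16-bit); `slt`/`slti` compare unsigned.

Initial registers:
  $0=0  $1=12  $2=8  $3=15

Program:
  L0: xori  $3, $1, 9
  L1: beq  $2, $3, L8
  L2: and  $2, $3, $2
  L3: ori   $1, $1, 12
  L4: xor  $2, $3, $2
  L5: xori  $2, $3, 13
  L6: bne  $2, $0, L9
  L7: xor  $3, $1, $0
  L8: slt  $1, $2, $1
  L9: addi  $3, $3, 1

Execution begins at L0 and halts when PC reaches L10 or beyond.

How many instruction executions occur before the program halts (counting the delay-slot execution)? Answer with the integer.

#0 xori  $3, $1, 9 ; 0/12/8/5
#1 beq  $2, $3, L8 ; 0/12/8/5 ; →fallthru
#2 and  $2, $3, $2 ; 0/12/0/5
#3 ori   $1, $1, 12 ; 0/12/0/5
#4 xor  $2, $3, $2 ; 0/12/5/5
#5 xori  $2, $3, 13 ; 0/12/8/5
#6 bne  $2, $0, L9 ; 0/12/8/5 ; →target
#7 xor  $3, $1, $0 ; 0/12/8/12
#9 addi  $3, $3, 1 ; 0/12/8/13

9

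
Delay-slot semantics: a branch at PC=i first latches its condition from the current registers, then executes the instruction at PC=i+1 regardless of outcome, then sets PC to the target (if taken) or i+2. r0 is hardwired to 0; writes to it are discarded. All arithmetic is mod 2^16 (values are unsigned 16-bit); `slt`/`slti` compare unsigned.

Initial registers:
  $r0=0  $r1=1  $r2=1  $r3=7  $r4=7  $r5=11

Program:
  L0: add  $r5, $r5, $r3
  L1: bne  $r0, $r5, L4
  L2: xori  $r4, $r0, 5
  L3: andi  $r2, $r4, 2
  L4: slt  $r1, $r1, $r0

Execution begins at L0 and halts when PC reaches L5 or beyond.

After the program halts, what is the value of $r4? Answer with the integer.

#0 add  $r5, $r5, $r3 ; 0/1/1/7/7/18
#1 bne  $r0, $r5, L4 ; 0/1/1/7/7/18 ; →target
#2 xori  $r4, $r0, 5 ; 0/1/1/7/5/18
#4 slt  $r1, $r1, $r0 ; 0/0/1/7/5/18

5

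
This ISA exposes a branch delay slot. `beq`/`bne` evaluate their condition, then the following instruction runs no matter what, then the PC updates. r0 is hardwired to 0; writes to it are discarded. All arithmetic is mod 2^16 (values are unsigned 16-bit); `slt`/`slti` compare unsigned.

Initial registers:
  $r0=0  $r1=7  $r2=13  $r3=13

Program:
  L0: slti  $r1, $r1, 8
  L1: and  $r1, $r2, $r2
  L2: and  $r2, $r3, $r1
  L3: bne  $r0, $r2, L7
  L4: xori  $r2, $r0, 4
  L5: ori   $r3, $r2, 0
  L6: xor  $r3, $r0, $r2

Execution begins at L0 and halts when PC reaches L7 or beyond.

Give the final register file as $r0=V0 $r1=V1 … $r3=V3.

PC=0  slti  $r1, $r1, 8      | $r0=0 $r1=1 $r2=13 $r3=13
PC=1  and  $r1, $r2, $r2     | $r0=0 $r1=13 $r2=13 $r3=13
PC=2  and  $r2, $r3, $r1     | $r0=0 $r1=13 $r2=13 $r3=13
PC=3  bne  $r0, $r2, L7      | $r0=0 $r1=13 $r2=13 $r3=13  [TAKEN]
PC=4  xori  $r2, $r0, 4      | $r0=0 $r1=13 $r2=4 $r3=13

$r0=0 $r1=13 $r2=4 $r3=13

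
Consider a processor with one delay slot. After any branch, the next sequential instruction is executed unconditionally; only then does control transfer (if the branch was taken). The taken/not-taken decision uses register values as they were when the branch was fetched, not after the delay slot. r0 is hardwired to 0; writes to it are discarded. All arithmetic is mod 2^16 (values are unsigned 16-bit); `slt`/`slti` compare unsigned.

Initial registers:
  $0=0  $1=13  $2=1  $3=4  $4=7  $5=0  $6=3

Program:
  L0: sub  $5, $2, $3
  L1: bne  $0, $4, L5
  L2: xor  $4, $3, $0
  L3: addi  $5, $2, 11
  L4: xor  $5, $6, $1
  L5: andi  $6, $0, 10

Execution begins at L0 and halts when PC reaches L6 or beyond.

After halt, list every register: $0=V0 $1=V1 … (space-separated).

$0=0 $1=13 $2=1 $3=4 $4=4 $5=65533 $6=0

[0] sub  $5, $2, $3  →  {$0:0, $1:13, $2:1, $3:4, $4:7, $5:65533, $6:3}
[1] bne  $0, $4, L5  →  {$0:0, $1:13, $2:1, $3:4, $4:7, $5:65533, $6:3}  ⟨branch taken⟩
[2] xor  $4, $3, $0  →  {$0:0, $1:13, $2:1, $3:4, $4:4, $5:65533, $6:3}
[5] andi  $6, $0, 10  →  {$0:0, $1:13, $2:1, $3:4, $4:4, $5:65533, $6:0}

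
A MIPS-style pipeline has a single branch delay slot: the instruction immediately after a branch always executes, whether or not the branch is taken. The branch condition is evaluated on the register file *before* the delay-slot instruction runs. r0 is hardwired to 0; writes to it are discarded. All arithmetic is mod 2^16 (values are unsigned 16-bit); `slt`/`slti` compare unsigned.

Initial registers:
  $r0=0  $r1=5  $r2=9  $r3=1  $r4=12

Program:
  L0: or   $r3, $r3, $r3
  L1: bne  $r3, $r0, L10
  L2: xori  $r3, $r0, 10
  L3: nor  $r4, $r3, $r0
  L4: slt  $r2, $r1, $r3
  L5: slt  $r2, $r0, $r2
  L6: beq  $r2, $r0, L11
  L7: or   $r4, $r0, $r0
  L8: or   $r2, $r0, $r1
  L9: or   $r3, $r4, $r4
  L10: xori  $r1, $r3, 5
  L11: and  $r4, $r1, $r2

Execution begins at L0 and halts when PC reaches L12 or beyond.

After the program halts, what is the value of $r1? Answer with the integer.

15

  step pc=0: or   $r3, $r3, $r3  regs=(0,5,9,1,12)
  step pc=1: bne  $r3, $r0, L10  cond=T  regs=(0,5,9,1,12)
  step pc=2: xori  $r3, $r0, 10  regs=(0,5,9,10,12)
  step pc=10: xori  $r1, $r3, 5  regs=(0,15,9,10,12)
  step pc=11: and  $r4, $r1, $r2  regs=(0,15,9,10,9)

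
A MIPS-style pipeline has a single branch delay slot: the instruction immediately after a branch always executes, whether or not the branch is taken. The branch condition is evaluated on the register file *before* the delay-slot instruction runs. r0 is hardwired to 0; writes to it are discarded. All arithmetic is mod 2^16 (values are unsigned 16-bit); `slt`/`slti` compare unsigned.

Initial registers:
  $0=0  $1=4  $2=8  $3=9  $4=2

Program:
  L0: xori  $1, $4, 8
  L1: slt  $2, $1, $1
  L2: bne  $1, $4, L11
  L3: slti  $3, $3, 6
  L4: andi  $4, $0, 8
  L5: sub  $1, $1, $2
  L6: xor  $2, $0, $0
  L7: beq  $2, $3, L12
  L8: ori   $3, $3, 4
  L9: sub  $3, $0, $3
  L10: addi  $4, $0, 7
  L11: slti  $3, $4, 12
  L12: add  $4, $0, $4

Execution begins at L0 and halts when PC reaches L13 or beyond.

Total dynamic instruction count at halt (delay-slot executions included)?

[0] xori  $1, $4, 8  →  {$0:0, $1:10, $2:8, $3:9, $4:2}
[1] slt  $2, $1, $1  →  {$0:0, $1:10, $2:0, $3:9, $4:2}
[2] bne  $1, $4, L11  →  {$0:0, $1:10, $2:0, $3:9, $4:2}  ⟨branch taken⟩
[3] slti  $3, $3, 6  →  {$0:0, $1:10, $2:0, $3:0, $4:2}
[11] slti  $3, $4, 12  →  {$0:0, $1:10, $2:0, $3:1, $4:2}
[12] add  $4, $0, $4  →  {$0:0, $1:10, $2:0, $3:1, $4:2}

6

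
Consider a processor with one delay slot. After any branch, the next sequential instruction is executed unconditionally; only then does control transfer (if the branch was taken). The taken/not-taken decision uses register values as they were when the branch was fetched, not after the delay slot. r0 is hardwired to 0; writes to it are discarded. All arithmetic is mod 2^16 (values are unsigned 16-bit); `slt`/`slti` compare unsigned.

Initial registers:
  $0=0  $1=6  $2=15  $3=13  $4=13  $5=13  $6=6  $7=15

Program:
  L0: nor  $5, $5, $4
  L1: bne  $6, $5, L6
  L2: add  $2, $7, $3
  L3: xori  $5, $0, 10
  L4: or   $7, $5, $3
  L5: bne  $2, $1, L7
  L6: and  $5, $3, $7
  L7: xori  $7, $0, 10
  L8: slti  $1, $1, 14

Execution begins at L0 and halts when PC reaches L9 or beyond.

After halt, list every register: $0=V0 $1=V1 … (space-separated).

$0=0 $1=1 $2=28 $3=13 $4=13 $5=13 $6=6 $7=10

  step pc=0: nor  $5, $5, $4  regs=(0,6,15,13,13,65522,6,15)
  step pc=1: bne  $6, $5, L6  cond=T  regs=(0,6,15,13,13,65522,6,15)
  step pc=2: add  $2, $7, $3  regs=(0,6,28,13,13,65522,6,15)
  step pc=6: and  $5, $3, $7  regs=(0,6,28,13,13,13,6,15)
  step pc=7: xori  $7, $0, 10  regs=(0,6,28,13,13,13,6,10)
  step pc=8: slti  $1, $1, 14  regs=(0,1,28,13,13,13,6,10)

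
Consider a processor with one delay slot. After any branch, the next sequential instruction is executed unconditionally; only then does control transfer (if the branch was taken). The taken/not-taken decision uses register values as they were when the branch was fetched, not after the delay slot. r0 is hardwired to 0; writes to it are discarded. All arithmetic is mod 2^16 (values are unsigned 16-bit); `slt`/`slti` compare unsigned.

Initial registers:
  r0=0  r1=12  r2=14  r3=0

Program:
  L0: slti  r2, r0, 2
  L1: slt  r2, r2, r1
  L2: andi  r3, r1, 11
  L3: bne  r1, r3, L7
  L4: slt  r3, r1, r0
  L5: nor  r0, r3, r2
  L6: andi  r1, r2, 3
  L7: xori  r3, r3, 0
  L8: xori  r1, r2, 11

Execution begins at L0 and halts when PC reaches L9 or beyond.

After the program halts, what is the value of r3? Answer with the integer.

0

  step pc=0: slti  r2, r0, 2  regs=(0,12,1,0)
  step pc=1: slt  r2, r2, r1  regs=(0,12,1,0)
  step pc=2: andi  r3, r1, 11  regs=(0,12,1,8)
  step pc=3: bne  r1, r3, L7  cond=T  regs=(0,12,1,8)
  step pc=4: slt  r3, r1, r0  regs=(0,12,1,0)
  step pc=7: xori  r3, r3, 0  regs=(0,12,1,0)
  step pc=8: xori  r1, r2, 11  regs=(0,10,1,0)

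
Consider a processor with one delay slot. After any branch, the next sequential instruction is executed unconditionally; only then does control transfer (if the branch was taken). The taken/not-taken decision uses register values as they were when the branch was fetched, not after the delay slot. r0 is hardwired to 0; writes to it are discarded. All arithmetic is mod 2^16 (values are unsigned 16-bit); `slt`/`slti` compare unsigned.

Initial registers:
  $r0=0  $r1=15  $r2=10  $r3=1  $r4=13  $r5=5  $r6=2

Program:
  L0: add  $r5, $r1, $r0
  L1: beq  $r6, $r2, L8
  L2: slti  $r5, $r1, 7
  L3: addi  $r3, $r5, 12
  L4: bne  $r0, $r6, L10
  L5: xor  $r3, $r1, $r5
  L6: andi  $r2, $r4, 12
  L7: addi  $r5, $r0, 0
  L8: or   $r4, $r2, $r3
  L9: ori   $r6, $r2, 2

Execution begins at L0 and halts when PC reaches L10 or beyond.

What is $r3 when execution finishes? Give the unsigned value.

15

[0] add  $r5, $r1, $r0  →  {$r0:0, $r1:15, $r2:10, $r3:1, $r4:13, $r5:15, $r6:2}
[1] beq  $r6, $r2, L8  →  {$r0:0, $r1:15, $r2:10, $r3:1, $r4:13, $r5:15, $r6:2}  ⟨branch fallthrough⟩
[2] slti  $r5, $r1, 7  →  {$r0:0, $r1:15, $r2:10, $r3:1, $r4:13, $r5:0, $r6:2}
[3] addi  $r3, $r5, 12  →  {$r0:0, $r1:15, $r2:10, $r3:12, $r4:13, $r5:0, $r6:2}
[4] bne  $r0, $r6, L10  →  {$r0:0, $r1:15, $r2:10, $r3:12, $r4:13, $r5:0, $r6:2}  ⟨branch taken⟩
[5] xor  $r3, $r1, $r5  →  {$r0:0, $r1:15, $r2:10, $r3:15, $r4:13, $r5:0, $r6:2}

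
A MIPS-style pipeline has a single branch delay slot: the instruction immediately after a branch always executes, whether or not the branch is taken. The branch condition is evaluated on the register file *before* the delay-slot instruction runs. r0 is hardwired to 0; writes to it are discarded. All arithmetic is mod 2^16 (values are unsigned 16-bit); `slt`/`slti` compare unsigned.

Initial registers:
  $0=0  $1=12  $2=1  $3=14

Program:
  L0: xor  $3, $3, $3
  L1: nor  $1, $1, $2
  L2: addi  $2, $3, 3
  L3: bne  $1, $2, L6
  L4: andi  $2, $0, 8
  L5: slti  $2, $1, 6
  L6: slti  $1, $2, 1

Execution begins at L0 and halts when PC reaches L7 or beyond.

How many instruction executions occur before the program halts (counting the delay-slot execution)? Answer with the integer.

6

  step pc=0: xor  $3, $3, $3  regs=(0,12,1,0)
  step pc=1: nor  $1, $1, $2  regs=(0,65522,1,0)
  step pc=2: addi  $2, $3, 3  regs=(0,65522,3,0)
  step pc=3: bne  $1, $2, L6  cond=T  regs=(0,65522,3,0)
  step pc=4: andi  $2, $0, 8  regs=(0,65522,0,0)
  step pc=6: slti  $1, $2, 1  regs=(0,1,0,0)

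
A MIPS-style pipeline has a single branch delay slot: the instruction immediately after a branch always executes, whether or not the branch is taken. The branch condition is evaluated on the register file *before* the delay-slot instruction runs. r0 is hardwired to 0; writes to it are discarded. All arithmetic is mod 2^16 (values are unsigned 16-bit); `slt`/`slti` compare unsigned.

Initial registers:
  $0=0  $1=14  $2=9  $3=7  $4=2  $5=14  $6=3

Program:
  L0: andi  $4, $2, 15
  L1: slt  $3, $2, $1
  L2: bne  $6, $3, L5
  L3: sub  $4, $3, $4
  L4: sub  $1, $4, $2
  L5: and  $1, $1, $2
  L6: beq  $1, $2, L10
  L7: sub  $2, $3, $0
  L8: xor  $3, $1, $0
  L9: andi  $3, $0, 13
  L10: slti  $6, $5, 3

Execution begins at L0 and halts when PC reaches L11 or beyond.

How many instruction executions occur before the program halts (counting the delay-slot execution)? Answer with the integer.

10

#0 andi  $4, $2, 15 ; 0/14/9/7/9/14/3
#1 slt  $3, $2, $1 ; 0/14/9/1/9/14/3
#2 bne  $6, $3, L5 ; 0/14/9/1/9/14/3 ; →target
#3 sub  $4, $3, $4 ; 0/14/9/1/65528/14/3
#5 and  $1, $1, $2 ; 0/8/9/1/65528/14/3
#6 beq  $1, $2, L10 ; 0/8/9/1/65528/14/3 ; →fallthru
#7 sub  $2, $3, $0 ; 0/8/1/1/65528/14/3
#8 xor  $3, $1, $0 ; 0/8/1/8/65528/14/3
#9 andi  $3, $0, 13 ; 0/8/1/0/65528/14/3
#10 slti  $6, $5, 3 ; 0/8/1/0/65528/14/0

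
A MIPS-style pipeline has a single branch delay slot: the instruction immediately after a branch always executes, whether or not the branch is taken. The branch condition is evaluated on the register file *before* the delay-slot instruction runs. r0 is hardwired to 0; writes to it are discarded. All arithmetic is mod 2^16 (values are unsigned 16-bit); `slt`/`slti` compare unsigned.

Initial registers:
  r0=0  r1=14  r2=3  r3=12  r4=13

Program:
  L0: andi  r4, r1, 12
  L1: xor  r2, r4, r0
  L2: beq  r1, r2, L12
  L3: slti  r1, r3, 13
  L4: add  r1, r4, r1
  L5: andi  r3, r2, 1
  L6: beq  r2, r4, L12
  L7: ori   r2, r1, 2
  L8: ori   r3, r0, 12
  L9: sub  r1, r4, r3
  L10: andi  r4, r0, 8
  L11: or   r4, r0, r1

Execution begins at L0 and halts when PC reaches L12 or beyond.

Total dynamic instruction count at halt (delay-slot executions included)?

8

#0 andi  r4, r1, 12 ; 0/14/3/12/12
#1 xor  r2, r4, r0 ; 0/14/12/12/12
#2 beq  r1, r2, L12 ; 0/14/12/12/12 ; →fallthru
#3 slti  r1, r3, 13 ; 0/1/12/12/12
#4 add  r1, r4, r1 ; 0/13/12/12/12
#5 andi  r3, r2, 1 ; 0/13/12/0/12
#6 beq  r2, r4, L12 ; 0/13/12/0/12 ; →target
#7 ori   r2, r1, 2 ; 0/13/15/0/12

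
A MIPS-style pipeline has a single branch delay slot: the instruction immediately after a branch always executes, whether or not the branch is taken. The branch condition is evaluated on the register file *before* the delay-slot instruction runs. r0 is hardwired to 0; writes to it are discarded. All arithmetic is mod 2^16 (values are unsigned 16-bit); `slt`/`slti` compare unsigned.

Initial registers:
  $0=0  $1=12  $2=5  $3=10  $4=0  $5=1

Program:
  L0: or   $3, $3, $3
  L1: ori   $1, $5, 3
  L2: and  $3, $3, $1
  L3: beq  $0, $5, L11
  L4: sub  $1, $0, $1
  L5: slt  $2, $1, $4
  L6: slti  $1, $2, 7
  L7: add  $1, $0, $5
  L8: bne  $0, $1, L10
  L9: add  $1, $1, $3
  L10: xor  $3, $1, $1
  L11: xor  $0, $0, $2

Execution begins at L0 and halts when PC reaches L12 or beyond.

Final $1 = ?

3

PC=0  or   $3, $3, $3        | $0=0 $1=12 $2=5 $3=10 $4=0 $5=1
PC=1  ori   $1, $5, 3        | $0=0 $1=3 $2=5 $3=10 $4=0 $5=1
PC=2  and  $3, $3, $1        | $0=0 $1=3 $2=5 $3=2 $4=0 $5=1
PC=3  beq  $0, $5, L11       | $0=0 $1=3 $2=5 $3=2 $4=0 $5=1  [not taken]
PC=4  sub  $1, $0, $1        | $0=0 $1=65533 $2=5 $3=2 $4=0 $5=1
PC=5  slt  $2, $1, $4        | $0=0 $1=65533 $2=0 $3=2 $4=0 $5=1
PC=6  slti  $1, $2, 7        | $0=0 $1=1 $2=0 $3=2 $4=0 $5=1
PC=7  add  $1, $0, $5        | $0=0 $1=1 $2=0 $3=2 $4=0 $5=1
PC=8  bne  $0, $1, L10       | $0=0 $1=1 $2=0 $3=2 $4=0 $5=1  [TAKEN]
PC=9  add  $1, $1, $3        | $0=0 $1=3 $2=0 $3=2 $4=0 $5=1
PC=10 xor  $3, $1, $1        | $0=0 $1=3 $2=0 $3=0 $4=0 $5=1
PC=11 xor  $0, $0, $2        | $0=0 $1=3 $2=0 $3=0 $4=0 $5=1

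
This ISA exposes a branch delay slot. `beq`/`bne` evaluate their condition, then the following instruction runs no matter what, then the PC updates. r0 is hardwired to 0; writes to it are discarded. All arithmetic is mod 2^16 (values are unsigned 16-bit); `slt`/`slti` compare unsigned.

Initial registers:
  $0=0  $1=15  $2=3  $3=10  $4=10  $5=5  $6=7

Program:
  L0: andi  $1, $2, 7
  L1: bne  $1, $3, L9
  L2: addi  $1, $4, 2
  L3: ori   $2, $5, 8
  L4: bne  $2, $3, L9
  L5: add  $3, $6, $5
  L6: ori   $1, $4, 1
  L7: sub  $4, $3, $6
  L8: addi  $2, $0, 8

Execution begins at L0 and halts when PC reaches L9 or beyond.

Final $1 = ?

12

  step pc=0: andi  $1, $2, 7  regs=(0,3,3,10,10,5,7)
  step pc=1: bne  $1, $3, L9  cond=T  regs=(0,3,3,10,10,5,7)
  step pc=2: addi  $1, $4, 2  regs=(0,12,3,10,10,5,7)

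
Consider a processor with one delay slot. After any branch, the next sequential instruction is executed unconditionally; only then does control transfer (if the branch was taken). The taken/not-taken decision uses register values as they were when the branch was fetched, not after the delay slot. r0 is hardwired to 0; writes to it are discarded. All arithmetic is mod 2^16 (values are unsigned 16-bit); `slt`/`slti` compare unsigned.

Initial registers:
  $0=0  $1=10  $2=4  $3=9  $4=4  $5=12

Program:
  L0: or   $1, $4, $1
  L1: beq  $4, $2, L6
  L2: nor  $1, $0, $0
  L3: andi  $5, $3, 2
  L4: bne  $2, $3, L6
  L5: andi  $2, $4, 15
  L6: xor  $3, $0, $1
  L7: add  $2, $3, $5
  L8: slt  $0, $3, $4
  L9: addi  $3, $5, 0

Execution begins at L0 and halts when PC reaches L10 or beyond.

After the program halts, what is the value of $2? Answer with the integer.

11

PC=0  or   $1, $4, $1        | $0=0 $1=14 $2=4 $3=9 $4=4 $5=12
PC=1  beq  $4, $2, L6        | $0=0 $1=14 $2=4 $3=9 $4=4 $5=12  [TAKEN]
PC=2  nor  $1, $0, $0        | $0=0 $1=65535 $2=4 $3=9 $4=4 $5=12
PC=6  xor  $3, $0, $1        | $0=0 $1=65535 $2=4 $3=65535 $4=4 $5=12
PC=7  add  $2, $3, $5        | $0=0 $1=65535 $2=11 $3=65535 $4=4 $5=12
PC=8  slt  $0, $3, $4        | $0=0 $1=65535 $2=11 $3=65535 $4=4 $5=12
PC=9  addi  $3, $5, 0        | $0=0 $1=65535 $2=11 $3=12 $4=4 $5=12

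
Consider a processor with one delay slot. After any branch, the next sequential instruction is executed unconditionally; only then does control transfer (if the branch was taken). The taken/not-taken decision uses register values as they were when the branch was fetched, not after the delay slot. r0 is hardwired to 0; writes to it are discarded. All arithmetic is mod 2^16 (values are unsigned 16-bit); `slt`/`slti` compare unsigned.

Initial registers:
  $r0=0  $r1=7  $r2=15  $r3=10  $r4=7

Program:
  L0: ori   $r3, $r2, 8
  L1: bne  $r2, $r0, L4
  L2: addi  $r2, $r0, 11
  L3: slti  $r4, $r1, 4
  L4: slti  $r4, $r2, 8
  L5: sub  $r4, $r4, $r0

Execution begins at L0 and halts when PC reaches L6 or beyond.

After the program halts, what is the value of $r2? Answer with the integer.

[0] ori   $r3, $r2, 8  →  {$r0:0, $r1:7, $r2:15, $r3:15, $r4:7}
[1] bne  $r2, $r0, L4  →  {$r0:0, $r1:7, $r2:15, $r3:15, $r4:7}  ⟨branch taken⟩
[2] addi  $r2, $r0, 11  →  {$r0:0, $r1:7, $r2:11, $r3:15, $r4:7}
[4] slti  $r4, $r2, 8  →  {$r0:0, $r1:7, $r2:11, $r3:15, $r4:0}
[5] sub  $r4, $r4, $r0  →  {$r0:0, $r1:7, $r2:11, $r3:15, $r4:0}

11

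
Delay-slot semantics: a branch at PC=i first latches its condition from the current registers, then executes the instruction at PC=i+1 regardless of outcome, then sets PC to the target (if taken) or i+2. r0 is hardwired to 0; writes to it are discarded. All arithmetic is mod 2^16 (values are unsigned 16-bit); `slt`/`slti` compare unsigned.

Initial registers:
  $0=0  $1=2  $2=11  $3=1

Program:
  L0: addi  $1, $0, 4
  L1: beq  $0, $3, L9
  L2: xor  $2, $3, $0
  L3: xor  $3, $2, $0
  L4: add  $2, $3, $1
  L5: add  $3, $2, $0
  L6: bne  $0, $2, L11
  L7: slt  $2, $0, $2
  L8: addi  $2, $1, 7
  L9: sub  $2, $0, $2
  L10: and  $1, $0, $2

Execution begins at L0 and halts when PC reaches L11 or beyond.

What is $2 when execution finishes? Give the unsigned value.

[0] addi  $1, $0, 4  →  {$0:0, $1:4, $2:11, $3:1}
[1] beq  $0, $3, L9  →  {$0:0, $1:4, $2:11, $3:1}  ⟨branch fallthrough⟩
[2] xor  $2, $3, $0  →  {$0:0, $1:4, $2:1, $3:1}
[3] xor  $3, $2, $0  →  {$0:0, $1:4, $2:1, $3:1}
[4] add  $2, $3, $1  →  {$0:0, $1:4, $2:5, $3:1}
[5] add  $3, $2, $0  →  {$0:0, $1:4, $2:5, $3:5}
[6] bne  $0, $2, L11  →  {$0:0, $1:4, $2:5, $3:5}  ⟨branch taken⟩
[7] slt  $2, $0, $2  →  {$0:0, $1:4, $2:1, $3:5}

1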